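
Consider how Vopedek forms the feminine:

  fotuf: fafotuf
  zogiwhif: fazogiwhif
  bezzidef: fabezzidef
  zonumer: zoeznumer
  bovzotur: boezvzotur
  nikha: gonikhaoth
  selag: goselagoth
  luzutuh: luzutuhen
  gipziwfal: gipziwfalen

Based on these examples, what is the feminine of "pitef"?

bezzidef and zonumer both have last vowel 'e' yet inflect differently (fabezzidef, zoeznumer), so the last vowel is not what conditions the rule; the final letter is.
"pitef" ends in -f. The stems ending in -f (fotuf → fafotuf, zogiwhif → fazogiwhif, bezzidef → fabezzidef) add the prefix fa-.
The other patterns: stems ending in -r insert -ez- after the first vowel; stems ending in -a or -g add go- … -oth around the stem; stems ending in -h or -l add -en.
So pitef → fapitef.

fapitef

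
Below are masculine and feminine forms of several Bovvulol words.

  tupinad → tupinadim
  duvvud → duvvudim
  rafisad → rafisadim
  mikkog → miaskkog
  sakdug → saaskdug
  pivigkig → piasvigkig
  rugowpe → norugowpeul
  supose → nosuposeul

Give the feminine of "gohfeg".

duvvud and sakdug both have last vowel 'u' yet inflect differently (duvvudim, saaskdug), so the last vowel is not what conditions the rule; the final letter is.
"gohfeg" ends in -g. The stems ending in -g (mikkog → miaskkog, sakdug → saaskdug, pivigkig → piasvigkig) insert -as- after the first vowel.
So gohfeg → goashfeg.

goashfeg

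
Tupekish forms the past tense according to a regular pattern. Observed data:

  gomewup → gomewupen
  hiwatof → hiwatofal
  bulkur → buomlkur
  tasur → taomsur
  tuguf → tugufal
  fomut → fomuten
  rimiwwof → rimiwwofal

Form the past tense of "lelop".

lelopen

tuguf and tasur both have last vowel 'u' yet inflect differently (tugufal, taomsur), so the last vowel is not what conditions the rule; the final letter is.
"lelop" ends in -p. The one such stem in the data (gomewup → gomewupen) adds -en, so the same rule applies.
So lelop → lelopen.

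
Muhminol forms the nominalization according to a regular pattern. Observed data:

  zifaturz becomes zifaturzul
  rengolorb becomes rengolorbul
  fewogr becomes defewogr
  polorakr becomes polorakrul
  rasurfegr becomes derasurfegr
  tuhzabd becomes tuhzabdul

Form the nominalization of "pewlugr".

depewlugr

fewogr and polorakr both end in -r yet inflect differently (defewogr, polorakrul), so the final letter is not what conditions the rule; the second-to-last letter is.
"pewlugr" has second-to-last letter 'g'. The stems whose second-to-last letter is 'g' (fewogr → defewogr, rasurfegr → derasurfegr) add the prefix de-.
The other pattern: stems whose second-to-last letter is 'b', 'k' or 'r' add -ul.
So pewlugr → depewlugr.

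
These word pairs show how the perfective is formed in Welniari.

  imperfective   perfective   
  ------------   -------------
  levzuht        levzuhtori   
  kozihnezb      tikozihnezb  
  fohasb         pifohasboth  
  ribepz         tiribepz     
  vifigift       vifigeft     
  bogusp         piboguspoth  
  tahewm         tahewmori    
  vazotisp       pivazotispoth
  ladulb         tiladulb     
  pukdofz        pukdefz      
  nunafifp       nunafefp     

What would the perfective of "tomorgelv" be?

titomorgelv

vifigift and levzuht both end in -t yet inflect differently (vifigeft, levzuhtori), so the final letter is not what conditions the rule; the second-to-last letter is.
"tomorgelv" has second-to-last letter 'l'. The one such stem in the data (ladulb → tiladulb) adds the prefix ti-, so the same rule applies.
So tomorgelv → titomorgelv.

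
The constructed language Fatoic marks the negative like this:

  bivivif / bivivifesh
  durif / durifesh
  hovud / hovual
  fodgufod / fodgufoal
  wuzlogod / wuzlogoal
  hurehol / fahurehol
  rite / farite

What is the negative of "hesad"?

hesaal

"hesad" ends in -d. The stems ending in -d (hovud → hovual, fodgufod → fodgufoal, wuzlogod → wuzlogoal) drop the final letter and add -al.
So hesad → hesaal.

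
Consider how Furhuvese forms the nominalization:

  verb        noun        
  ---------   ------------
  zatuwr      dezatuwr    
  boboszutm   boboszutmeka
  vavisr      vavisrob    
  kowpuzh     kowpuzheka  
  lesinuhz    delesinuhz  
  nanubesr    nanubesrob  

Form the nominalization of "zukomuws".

zatuwr and nanubesr both end in -r yet inflect differently (dezatuwr, nanubesrob), so the final letter is not what conditions the rule; the second-to-last letter is.
"zukomuws" has second-to-last letter 'w'. The one such stem in the data (zatuwr → dezatuwr) adds the prefix de-, so the same rule applies.
The other patterns: stems whose second-to-last letter is 's' add -ob; stems whose second-to-last letter is 't' or 'z' add -eka.
So zukomuws → dezukomuws.

dezukomuws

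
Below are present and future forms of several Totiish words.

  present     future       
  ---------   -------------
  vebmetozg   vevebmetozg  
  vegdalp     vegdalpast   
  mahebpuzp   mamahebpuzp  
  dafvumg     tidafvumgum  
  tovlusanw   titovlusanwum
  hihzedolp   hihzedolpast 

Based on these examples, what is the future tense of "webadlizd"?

wewebadlizd

hihzedolp and mahebpuzp both end in -p yet inflect differently (hihzedolpast, mamahebpuzp), so the final letter is not what conditions the rule; the second-to-last letter is.
"webadlizd" has second-to-last letter 'z'. The stems whose second-to-last letter is 'z' (mahebpuzp → mamahebpuzp, vebmetozg → vevebmetozg) repeat the first consonant+vowel as a prefix.
The other patterns: stems whose second-to-last letter is 'l' add -ast; stems whose second-to-last letter is 'm' or 'n' add ti- … -um around the stem.
So webadlizd → wewebadlizd.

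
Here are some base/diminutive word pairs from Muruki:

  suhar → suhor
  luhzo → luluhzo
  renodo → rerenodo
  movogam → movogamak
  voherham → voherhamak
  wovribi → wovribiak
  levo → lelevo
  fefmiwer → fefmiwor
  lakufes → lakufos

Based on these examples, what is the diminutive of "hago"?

hahago

suhar and movogam both have last vowel 'a' yet inflect differently (suhor, movogamak), so the last vowel is not what conditions the rule; the final letter is.
"hago" ends in -o. The stems ending in -o (renodo → rerenodo, levo → lelevo, luhzo → luluhzo) repeat the first consonant+vowel as a prefix.
So hago → hahago.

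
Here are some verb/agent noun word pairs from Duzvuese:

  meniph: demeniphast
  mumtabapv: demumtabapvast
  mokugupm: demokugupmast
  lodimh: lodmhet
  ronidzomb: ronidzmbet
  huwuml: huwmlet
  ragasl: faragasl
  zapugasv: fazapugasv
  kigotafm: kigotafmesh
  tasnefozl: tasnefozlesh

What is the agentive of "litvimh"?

meniph and lodimh both end in -h yet inflect differently (demeniphast, lodmhet), so the final letter is not what conditions the rule; the second-to-last letter is.
"litvimh" has second-to-last letter 'm'. The stems whose second-to-last letter is 'm' (lodimh → lodmhet, ronidzomb → ronidzmbet, huwuml → huwmlet) delete the last vowel and add -et.
The other patterns: stems whose second-to-last letter is 'p' add de- … -ast around the stem; stems whose second-to-last letter is 's' add the prefix fa-; stems whose second-to-last letter is 'f' or 'z' add -esh.
So litvimh → litvmhet.

litvmhet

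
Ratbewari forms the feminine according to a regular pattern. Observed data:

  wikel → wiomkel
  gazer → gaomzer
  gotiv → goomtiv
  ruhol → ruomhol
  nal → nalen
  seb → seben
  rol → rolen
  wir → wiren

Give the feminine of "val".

"val" has 1 vowel. The stems with 1 vowel (nal → nalen, seb → seben, rol → rolen) add -en.
The other pattern: stems with 2 vowels insert -om- after the first vowel.
So val → valen.

valen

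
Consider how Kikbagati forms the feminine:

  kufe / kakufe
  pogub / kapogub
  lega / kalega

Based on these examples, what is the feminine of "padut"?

kapadut

Every pair shown (kufe → kakufe, pogub → kapogub, lega → kalega) follows the same rule: add the prefix ka-.
So padut → kapadut.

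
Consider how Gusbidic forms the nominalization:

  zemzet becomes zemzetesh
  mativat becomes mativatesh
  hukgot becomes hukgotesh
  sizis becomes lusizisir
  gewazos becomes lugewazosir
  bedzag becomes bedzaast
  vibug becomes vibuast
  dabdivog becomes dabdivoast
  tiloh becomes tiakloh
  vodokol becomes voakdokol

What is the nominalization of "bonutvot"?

"bonutvot" ends in -t. The stems ending in -t (zemzet → zemzetesh, mativat → mativatesh, hukgot → hukgotesh) add -esh.
So bonutvot → bonutvotesh.

bonutvotesh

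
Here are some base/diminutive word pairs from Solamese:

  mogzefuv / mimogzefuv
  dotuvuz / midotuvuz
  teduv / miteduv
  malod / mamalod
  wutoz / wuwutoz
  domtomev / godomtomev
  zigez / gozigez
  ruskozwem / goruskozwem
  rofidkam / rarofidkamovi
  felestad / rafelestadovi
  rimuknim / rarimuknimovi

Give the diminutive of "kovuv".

mikovuv

dotuvuz and wutoz both end in -z yet inflect differently (midotuvuz, wuwutoz), so the final letter is not what conditions the rule; the last vowel is.
"kovuv" has last vowel 'u'. The stems whose last vowel is 'u' (mogzefuv → mimogzefuv, dotuvuz → midotuvuz, teduv → miteduv) add the prefix mi-.
The other patterns: stems whose last vowel is 'o' repeat the first consonant+vowel as a prefix; stems whose last vowel is 'e' add the prefix go-; stems whose last vowel is 'a' or 'i' add ra- … -ovi around the stem.
So kovuv → mikovuv.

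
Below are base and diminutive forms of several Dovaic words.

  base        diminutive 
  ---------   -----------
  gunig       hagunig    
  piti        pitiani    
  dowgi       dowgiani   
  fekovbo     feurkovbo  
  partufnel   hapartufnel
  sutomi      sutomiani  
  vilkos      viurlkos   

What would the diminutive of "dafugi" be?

dafugiani

dowgi and gunig both have last vowel 'i' yet inflect differently (dowgiani, hagunig), so the last vowel is not what conditions the rule; the final letter is.
"dafugi" ends in -i. The stems ending in -i (dowgi → dowgiani, piti → pitiani, sutomi → sutomiani) add -ani.
So dafugi → dafugiani.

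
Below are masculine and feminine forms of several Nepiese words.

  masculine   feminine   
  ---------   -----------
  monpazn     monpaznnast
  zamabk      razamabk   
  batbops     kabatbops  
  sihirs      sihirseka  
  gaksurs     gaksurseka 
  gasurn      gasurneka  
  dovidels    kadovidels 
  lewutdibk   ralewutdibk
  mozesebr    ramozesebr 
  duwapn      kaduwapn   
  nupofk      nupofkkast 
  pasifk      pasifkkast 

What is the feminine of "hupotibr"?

rahupotibr

batbops and gaksurs both end in -s yet inflect differently (kabatbops, gaksurseka), so the final letter is not what conditions the rule; the second-to-last letter is.
"hupotibr" has second-to-last letter 'b'. The stems whose second-to-last letter is 'b' (mozesebr → ramozesebr, lewutdibk → ralewutdibk, zamabk → razamabk) add the prefix ra-.
So hupotibr → rahupotibr.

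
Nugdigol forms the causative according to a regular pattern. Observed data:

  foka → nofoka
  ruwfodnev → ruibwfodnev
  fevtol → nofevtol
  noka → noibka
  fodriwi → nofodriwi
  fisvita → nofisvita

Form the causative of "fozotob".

nofozotob

fisvita and noka both end in -a yet inflect differently (nofisvita, noibka), so the final letter is not what conditions the rule; the first letter is.
"fozotob" begins with f-. The stems beginning with f- (fevtol → nofevtol, fodriwi → nofodriwi, fisvita → nofisvita) add the prefix no-.
The other pattern: stems beginning with n- or r- insert -ib- after the first vowel.
So fozotob → nofozotob.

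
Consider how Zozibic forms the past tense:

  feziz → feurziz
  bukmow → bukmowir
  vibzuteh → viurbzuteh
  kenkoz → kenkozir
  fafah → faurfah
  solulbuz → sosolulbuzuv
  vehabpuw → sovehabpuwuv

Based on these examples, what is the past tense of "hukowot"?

kenkoz and solulbuz both end in -z yet inflect differently (kenkozir, sosolulbuzuv), so the final letter is not what conditions the rule; the last vowel is.
"hukowot" has last vowel 'o'. The stems whose last vowel is 'o' (kenkoz → kenkozir, bukmow → bukmowir) add -ir.
So hukowot → hukowotir.

hukowotir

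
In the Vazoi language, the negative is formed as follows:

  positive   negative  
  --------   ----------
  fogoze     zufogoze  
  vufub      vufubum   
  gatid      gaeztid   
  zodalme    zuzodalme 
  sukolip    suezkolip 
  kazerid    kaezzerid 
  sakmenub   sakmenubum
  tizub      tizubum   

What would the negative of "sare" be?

sakmenub and sukolip both begin with s- yet inflect differently (sakmenubum, suezkolip), so the first letter is not what conditions the rule; the final letter is.
"sare" ends in -e. The stems ending in -e (fogoze → zufogoze, zodalme → zuzodalme) add the prefix zu-.
So sare → zusare.

zusare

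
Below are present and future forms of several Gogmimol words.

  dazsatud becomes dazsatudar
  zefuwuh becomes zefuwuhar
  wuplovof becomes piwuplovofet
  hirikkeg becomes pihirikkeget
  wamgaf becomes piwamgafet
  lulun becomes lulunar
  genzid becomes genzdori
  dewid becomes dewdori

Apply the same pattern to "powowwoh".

pipowowwohet

dazsatud and dewid both end in -d yet inflect differently (dazsatudar, dewdori), so the final letter is not what conditions the rule; the last vowel is.
"powowwoh" has last vowel 'o'. The one such stem in the data (wuplovof → piwuplovofet) adds pi- … -et around the stem, so the same rule applies.
So powowwoh → pipowowwohet.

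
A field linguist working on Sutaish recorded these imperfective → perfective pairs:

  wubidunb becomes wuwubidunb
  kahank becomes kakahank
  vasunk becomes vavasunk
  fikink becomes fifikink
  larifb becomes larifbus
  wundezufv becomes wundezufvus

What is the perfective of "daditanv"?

dadaditanv

wubidunb and larifb both end in -b yet inflect differently (wuwubidunb, larifbus), so the final letter is not what conditions the rule; the second-to-last letter is.
"daditanv" has second-to-last letter 'n'. The stems whose second-to-last letter is 'n' (fikink → fifikink, kahank → kakahank, wubidunb → wuwubidunb) repeat the first consonant+vowel as a prefix.
So daditanv → dadaditanv.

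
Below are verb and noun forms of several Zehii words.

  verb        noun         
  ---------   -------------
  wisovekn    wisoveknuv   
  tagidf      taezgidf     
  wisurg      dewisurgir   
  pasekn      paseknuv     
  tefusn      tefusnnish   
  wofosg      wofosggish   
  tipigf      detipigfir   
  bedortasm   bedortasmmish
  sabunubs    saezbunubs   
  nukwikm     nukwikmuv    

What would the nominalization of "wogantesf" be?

wisovekn and tefusn both end in -n yet inflect differently (wisoveknuv, tefusnnish), so the final letter is not what conditions the rule; the second-to-last letter is.
"wogantesf" has second-to-last letter 's'. The stems whose second-to-last letter is 's' (wofosg → wofosggish, tefusn → tefusnnish, bedortasm → bedortasmmish) double the final consonant and add -ish.
The other patterns: stems whose second-to-last letter is 'k' add -uv; stems whose second-to-last letter is 'b' or 'd' insert -ez- after the first vowel; stems whose second-to-last letter is 'g' or 'r' add de- … -ir around the stem.
So wogantesf → wogantesffish.

wogantesffish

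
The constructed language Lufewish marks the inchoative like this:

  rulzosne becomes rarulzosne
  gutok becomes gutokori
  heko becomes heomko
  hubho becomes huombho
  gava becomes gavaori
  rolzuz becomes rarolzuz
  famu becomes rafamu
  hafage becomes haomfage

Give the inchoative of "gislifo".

gislifoori

"gislifo" begins with g-. The stems beginning with g- (gava → gavaori, gutok → gutokori) add -ori.
So gislifo → gislifoori.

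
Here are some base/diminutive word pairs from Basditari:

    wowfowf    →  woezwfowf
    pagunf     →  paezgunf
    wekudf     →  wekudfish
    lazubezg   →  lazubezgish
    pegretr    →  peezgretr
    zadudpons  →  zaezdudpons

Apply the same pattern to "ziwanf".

ziezwanf

wekudf and wowfowf both end in -f yet inflect differently (wekudfish, woezwfowf), so the final letter is not what conditions the rule; the second-to-last letter is.
"ziwanf" has second-to-last letter 'n'. The stems whose second-to-last letter is 'n' (pagunf → paezgunf, zadudpons → zaezdudpons) insert -ez- after the first vowel.
The other pattern: stems whose second-to-last letter is 'd' or 'z' add -ish.
So ziwanf → ziezwanf.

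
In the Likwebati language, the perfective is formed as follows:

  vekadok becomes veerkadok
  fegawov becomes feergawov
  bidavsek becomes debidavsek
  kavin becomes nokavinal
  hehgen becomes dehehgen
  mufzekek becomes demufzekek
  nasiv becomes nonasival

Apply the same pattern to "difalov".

dierfalov

vekadok and mufzekek both end in -k yet inflect differently (veerkadok, demufzekek), so the final letter is not what conditions the rule; the last vowel is.
"difalov" has last vowel 'o'. The stems whose last vowel is 'o' (fegawov → feergawov, vekadok → veerkadok) insert -er- after the first vowel.
The other patterns: stems whose last vowel is 'e' add the prefix de-; stems whose last vowel is 'i' add no- … -al around the stem.
So difalov → dierfalov.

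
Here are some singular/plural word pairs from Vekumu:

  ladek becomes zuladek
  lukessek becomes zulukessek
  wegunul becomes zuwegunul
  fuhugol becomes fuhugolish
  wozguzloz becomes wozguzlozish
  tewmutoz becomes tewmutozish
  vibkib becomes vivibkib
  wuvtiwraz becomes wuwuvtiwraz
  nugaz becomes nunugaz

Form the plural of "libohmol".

wegunul and fuhugol both end in -l yet inflect differently (zuwegunul, fuhugolish), so the final letter is not what conditions the rule; the last vowel is.
"libohmol" has last vowel 'o'. The stems whose last vowel is 'o' (fuhugol → fuhugolish, wozguzloz → wozguzlozish, tewmutoz → tewmutozish) add -ish.
The other patterns: stems whose last vowel is 'e' or 'u' add the prefix zu-; stems whose last vowel is 'a' or 'i' repeat the first consonant+vowel as a prefix.
So libohmol → libohmolish.

libohmolish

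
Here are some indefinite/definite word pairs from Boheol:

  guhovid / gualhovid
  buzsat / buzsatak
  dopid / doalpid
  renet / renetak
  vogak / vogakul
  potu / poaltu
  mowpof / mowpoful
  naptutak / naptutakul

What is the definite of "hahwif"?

hahwiful

buzsat and naptutak both have last vowel 'a' yet inflect differently (buzsatak, naptutakul), so the last vowel is not what conditions the rule; the final letter is.
"hahwif" ends in -f. The one such stem in the data (mowpof → mowpoful) adds -ul, so the same rule applies.
The other patterns: stems ending in -t add -ak; stems ending in -d or -u insert -al- after the first vowel.
So hahwif → hahwiful.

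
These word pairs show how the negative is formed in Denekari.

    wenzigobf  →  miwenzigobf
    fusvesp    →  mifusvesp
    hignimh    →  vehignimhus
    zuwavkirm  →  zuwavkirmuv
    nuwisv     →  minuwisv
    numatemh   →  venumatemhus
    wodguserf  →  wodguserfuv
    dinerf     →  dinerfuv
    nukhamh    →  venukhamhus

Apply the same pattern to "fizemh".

dinerf and wenzigobf both end in -f yet inflect differently (dinerfuv, miwenzigobf), so the final letter is not what conditions the rule; the second-to-last letter is.
"fizemh" has second-to-last letter 'm'. The stems whose second-to-last letter is 'm' (numatemh → venumatemhus, nukhamh → venukhamhus, hignimh → vehignimhus) add ve- … -us around the stem.
The other patterns: stems whose second-to-last letter is 'r' add -uv; stems whose second-to-last letter is 'b' or 's' add the prefix mi-.
So fizemh → vefizemhus.

vefizemhus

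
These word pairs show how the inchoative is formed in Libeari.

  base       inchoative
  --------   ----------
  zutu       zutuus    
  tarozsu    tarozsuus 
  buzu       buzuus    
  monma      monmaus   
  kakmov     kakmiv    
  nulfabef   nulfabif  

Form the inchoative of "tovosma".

"tovosma" ends in a vowel. The stems ending in a vowel (zutu → zutuus, tarozsu → tarozsuus, buzu → buzuus) add -us.
The other pattern: stems ending in a consonant change the last vowel to 'i'.
So tovosma → tovosmaus.

tovosmaus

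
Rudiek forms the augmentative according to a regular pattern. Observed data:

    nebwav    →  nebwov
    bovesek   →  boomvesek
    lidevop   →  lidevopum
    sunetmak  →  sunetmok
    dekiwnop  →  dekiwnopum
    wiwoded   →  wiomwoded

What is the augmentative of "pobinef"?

"pobinef" has last vowel 'e'. The stems whose last vowel is 'e' (bovesek → boomvesek, wiwoded → wiomwoded) insert -om- after the first vowel.
The other patterns: stems whose last vowel is 'a' change the last vowel to 'o'; stems whose last vowel is 'o' add -um.
So pobinef → poombinef.

poombinef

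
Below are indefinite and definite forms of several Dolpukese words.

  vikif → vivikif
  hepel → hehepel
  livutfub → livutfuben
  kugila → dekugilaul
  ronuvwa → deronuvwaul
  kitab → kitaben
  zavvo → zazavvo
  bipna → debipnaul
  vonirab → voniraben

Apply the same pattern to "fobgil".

fofobgil

kugila and vonirab both have last vowel 'a' yet inflect differently (dekugilaul, voniraben), so the last vowel is not what conditions the rule; the final letter is.
"fobgil" ends in -l. The one such stem in the data (hepel → hehepel) repeats the first consonant+vowel as a prefix (as do zavvo, vikif), so the same rule applies.
The other patterns: stems ending in -a add de- … -ul around the stem; stems ending in -b add -en.
So fobgil → fofobgil.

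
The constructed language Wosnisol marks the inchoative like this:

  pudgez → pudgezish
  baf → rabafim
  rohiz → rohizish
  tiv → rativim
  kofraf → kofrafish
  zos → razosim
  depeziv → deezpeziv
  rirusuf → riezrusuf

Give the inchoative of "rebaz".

baf and kofraf both end in -f yet inflect differently (rabafim, kofrafish), so the final letter is not what conditions the rule; the number of vowels is.
"rebaz" has 2 vowels. The stems with 2 vowels (pudgez → pudgezish, kofraf → kofrafish, rohiz → rohizish) add -ish.
So rebaz → rebazish.

rebazish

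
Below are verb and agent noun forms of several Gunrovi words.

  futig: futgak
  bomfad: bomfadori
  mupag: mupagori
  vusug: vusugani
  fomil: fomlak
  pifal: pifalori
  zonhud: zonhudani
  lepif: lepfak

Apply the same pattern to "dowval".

"dowval" has last vowel 'a'. The stems whose last vowel is 'a' (bomfad → bomfadori, mupag → mupagori, pifal → pifalori) add -ori.
The other patterns: stems whose last vowel is 'i' delete the last vowel and add -ak; stems whose last vowel is 'u' add -ani.
So dowval → dowvalori.

dowvalori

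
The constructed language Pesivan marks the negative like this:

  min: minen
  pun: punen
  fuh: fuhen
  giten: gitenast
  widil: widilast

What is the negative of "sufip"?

"sufip" has 2 vowels. The stems with 2 vowels (giten → gitenast, widil → widilast) add -ast.
So sufip → sufipast.

sufipast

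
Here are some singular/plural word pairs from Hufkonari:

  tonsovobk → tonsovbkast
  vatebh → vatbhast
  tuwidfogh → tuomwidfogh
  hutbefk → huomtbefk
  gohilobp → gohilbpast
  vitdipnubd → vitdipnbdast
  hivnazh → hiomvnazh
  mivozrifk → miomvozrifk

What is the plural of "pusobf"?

pusbfast

tonsovobk and mivozrifk both end in -k yet inflect differently (tonsovbkast, miomvozrifk), so the final letter is not what conditions the rule; the second-to-last letter is.
"pusobf" has second-to-last letter 'b'. The stems whose second-to-last letter is 'b' (tonsovobk → tonsovbkast, vitdipnubd → vitdipnbdast, gohilobp → gohilbpast) delete the last vowel and add -ast.
So pusobf → pusbfast.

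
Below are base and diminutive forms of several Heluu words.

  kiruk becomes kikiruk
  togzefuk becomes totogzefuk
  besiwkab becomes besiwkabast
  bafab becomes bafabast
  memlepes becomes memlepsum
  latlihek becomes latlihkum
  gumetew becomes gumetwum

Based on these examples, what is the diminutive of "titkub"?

tititkub

"titkub" has last vowel 'u'. The stems whose last vowel is 'u' (kiruk → kikiruk, togzefuk → totogzefuk) repeat the first consonant+vowel as a prefix.
The other patterns: stems whose last vowel is 'a' add -ast; stems whose last vowel is 'e' delete the last vowel and add -um.
So titkub → tititkub.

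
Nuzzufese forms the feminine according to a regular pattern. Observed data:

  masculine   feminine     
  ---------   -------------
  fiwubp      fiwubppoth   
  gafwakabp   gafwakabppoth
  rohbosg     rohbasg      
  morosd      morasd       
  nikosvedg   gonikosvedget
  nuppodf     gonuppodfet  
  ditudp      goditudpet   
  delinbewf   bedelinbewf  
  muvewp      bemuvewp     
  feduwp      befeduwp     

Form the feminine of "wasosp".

wasasp

rohbosg and nikosvedg both end in -g yet inflect differently (rohbasg, gonikosvedget), so the final letter is not what conditions the rule; the second-to-last letter is.
"wasosp" has second-to-last letter 's'. The stems whose second-to-last letter is 's' (rohbosg → rohbasg, morosd → morasd) change the last vowel to 'a'.
The other patterns: stems whose second-to-last letter is 'b' double the final consonant and add -oth; stems whose second-to-last letter is 'd' add go- … -et around the stem; stems whose second-to-last letter is 'w' add the prefix be-.
So wasosp → wasasp.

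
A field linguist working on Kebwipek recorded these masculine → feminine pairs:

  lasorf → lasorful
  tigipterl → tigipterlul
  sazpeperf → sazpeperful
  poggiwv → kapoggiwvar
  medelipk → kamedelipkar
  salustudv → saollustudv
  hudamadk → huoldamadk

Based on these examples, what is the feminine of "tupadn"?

poggiwv and salustudv both end in -v yet inflect differently (kapoggiwvar, saollustudv), so the final letter is not what conditions the rule; the second-to-last letter is.
"tupadn" has second-to-last letter 'd'. The stems whose second-to-last letter is 'd' (salustudv → saollustudv, hudamadk → huoldamadk) insert -ol- after the first vowel.
The other patterns: stems whose second-to-last letter is 'r' add -ul; stems whose second-to-last letter is 'p' or 'w' add ka- … -ar around the stem.
So tupadn → tuolpadn.

tuolpadn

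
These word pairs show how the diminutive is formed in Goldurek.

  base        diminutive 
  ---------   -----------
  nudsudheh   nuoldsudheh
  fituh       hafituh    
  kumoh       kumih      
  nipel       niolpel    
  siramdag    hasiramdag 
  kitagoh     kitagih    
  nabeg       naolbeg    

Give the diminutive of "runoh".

runih

nudsudheh and kumoh both end in -h yet inflect differently (nuoldsudheh, kumih), so the final letter is not what conditions the rule; the last vowel is.
"runoh" has last vowel 'o'. The stems whose last vowel is 'o' (kumoh → kumih, kitagoh → kitagih) change the last vowel to 'i'.
The other patterns: stems whose last vowel is 'e' insert -ol- after the first vowel; stems whose last vowel is 'a' or 'u' add the prefix ha-.
So runoh → runih.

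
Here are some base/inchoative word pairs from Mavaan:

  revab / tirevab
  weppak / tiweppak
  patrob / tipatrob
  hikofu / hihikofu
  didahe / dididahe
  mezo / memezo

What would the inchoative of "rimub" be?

tirimub

"rimub" ends in a consonant. The stems ending in a consonant (revab → tirevab, weppak → tiweppak, patrob → tipatrob) add the prefix ti-.
So rimub → tirimub.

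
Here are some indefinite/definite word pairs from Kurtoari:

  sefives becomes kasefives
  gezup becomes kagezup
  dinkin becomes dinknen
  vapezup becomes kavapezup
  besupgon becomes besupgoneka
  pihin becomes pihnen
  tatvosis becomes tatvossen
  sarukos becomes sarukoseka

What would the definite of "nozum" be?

kanozum

tatvosis and sarukos both end in -s yet inflect differently (tatvossen, sarukoseka), so the final letter is not what conditions the rule; the last vowel is.
"nozum" has last vowel 'u'. The stems whose last vowel is 'u' (vapezup → kavapezup, gezup → kagezup) add the prefix ka-.
So nozum → kanozum.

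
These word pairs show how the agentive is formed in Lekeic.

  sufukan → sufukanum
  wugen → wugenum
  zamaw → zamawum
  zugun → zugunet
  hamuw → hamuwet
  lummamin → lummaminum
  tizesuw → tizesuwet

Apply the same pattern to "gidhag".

hamuw and zamaw both end in -w yet inflect differently (hamuwet, zamawum), so the final letter is not what conditions the rule; the last vowel is.
"gidhag" has last vowel 'a'. The stems whose last vowel is 'a' (zamaw → zamawum, sufukan → sufukanum) add -um.
The other pattern: stems whose last vowel is 'u' add -et.
So gidhag → gidhagum.

gidhagum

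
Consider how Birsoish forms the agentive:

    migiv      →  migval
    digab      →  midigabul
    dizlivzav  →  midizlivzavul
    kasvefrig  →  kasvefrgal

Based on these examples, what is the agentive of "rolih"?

dizlivzav and migiv both end in -v yet inflect differently (midizlivzavul, migval), so the final letter is not what conditions the rule; the last vowel is.
"rolih" has last vowel 'i'. The stems whose last vowel is 'i' (migiv → migval, kasvefrig → kasvefrgal) delete the last vowel and add -al.
So rolih → rolhal.

rolhal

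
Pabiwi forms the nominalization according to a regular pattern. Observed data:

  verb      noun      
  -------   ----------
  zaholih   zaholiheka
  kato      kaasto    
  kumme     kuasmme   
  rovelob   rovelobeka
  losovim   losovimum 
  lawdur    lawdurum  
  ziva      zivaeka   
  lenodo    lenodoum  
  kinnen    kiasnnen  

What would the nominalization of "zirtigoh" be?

zirtigoheka

lenodo and kato both end in -o yet inflect differently (lenodoum, kaasto), so the final letter is not what conditions the rule; the first letter is.
"zirtigoh" begins with z-. The stems beginning with z- (ziva → zivaeka, zaholih → zaholiheka) add -eka.
The other patterns: stems beginning with l- add -um; stems beginning with k- insert -as- after the first vowel.
So zirtigoh → zirtigoheka.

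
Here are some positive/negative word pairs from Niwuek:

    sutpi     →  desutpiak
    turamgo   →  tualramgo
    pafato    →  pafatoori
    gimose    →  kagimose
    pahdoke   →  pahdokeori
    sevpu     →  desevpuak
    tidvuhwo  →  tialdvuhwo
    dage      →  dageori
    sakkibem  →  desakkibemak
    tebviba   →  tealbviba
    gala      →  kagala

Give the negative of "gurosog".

kagurosog

gala and tebviba both end in -a yet inflect differently (kagala, tealbviba), so the final letter is not what conditions the rule; the first letter is.
"gurosog" begins with g-. The stems beginning with g- (gala → kagala, gimose → kagimose) add the prefix ka-.
The other patterns: stems beginning with t- insert -al- after the first vowel; stems beginning with s- add de- … -ak around the stem; stems beginning with d- or p- add -ori.
So gurosog → kagurosog.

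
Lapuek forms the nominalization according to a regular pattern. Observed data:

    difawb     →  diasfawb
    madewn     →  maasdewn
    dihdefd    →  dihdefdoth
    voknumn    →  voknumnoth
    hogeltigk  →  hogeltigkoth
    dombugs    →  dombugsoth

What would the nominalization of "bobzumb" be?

madewn and voknumn both end in -n yet inflect differently (maasdewn, voknumnoth), so the final letter is not what conditions the rule; the second-to-last letter is.
"bobzumb" has second-to-last letter 'm'. The one such stem in the data (voknumn → voknumnoth) adds -oth, so the same rule applies.
So bobzumb → bobzumboth.

bobzumboth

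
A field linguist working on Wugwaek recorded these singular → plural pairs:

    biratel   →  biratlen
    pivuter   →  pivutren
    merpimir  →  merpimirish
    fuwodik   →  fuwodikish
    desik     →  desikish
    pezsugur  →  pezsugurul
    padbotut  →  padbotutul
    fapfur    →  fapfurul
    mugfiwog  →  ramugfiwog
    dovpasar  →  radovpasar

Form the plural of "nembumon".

pivuter and merpimir both end in -r yet inflect differently (pivutren, merpimirish), so the final letter is not what conditions the rule; the last vowel is.
"nembumon" has last vowel 'o'. The one such stem in the data (mugfiwog → ramugfiwog) adds the prefix ra-, so the same rule applies.
So nembumon → ranembumon.

ranembumon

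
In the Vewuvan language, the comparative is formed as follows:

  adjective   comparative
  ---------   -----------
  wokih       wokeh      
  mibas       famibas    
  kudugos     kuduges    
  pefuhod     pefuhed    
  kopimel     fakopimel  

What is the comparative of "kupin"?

kudugos and mibas both end in -s yet inflect differently (kuduges, famibas), so the final letter is not what conditions the rule; the last vowel is.
"kupin" has last vowel 'i'. The one such stem in the data (wokih → wokeh) changes the last vowel to 'e' (as do pefuhod, kudugos), so the same rule applies.
The other pattern: stems whose last vowel is 'a' or 'e' add the prefix fa-.
So kupin → kupen.

kupen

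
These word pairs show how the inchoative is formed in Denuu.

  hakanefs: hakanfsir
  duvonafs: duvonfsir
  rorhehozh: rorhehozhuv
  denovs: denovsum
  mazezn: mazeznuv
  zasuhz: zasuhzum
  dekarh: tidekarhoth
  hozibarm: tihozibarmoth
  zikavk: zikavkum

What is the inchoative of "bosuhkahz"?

bosuhkahzum

"bosuhkahz" has second-to-last letter 'h'. The one such stem in the data (zasuhz → zasuhzum) adds -um, so the same rule applies.
The other patterns: stems whose second-to-last letter is 'r' add ti- … -oth around the stem; stems whose second-to-last letter is 'z' add -uv; stems whose second-to-last letter is 'f' delete the last vowel and add -ir.
So bosuhkahz → bosuhkahzum.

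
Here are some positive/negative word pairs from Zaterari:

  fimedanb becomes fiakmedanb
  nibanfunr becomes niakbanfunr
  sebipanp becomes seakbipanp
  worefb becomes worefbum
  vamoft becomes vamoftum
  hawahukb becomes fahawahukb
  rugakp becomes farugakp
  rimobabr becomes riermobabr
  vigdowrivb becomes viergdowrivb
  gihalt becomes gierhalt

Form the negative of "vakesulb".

"vakesulb" has second-to-last letter 'l'. The one such stem in the data (gihalt → gierhalt) inserts -er- after the first vowel (as do rimobabr, vigdowrivb), so the same rule applies.
The other patterns: stems whose second-to-last letter is 'n' insert -ak- after the first vowel; stems whose second-to-last letter is 'f' add -um; stems whose second-to-last letter is 'k' add the prefix fa-.
So vakesulb → vaerkesulb.

vaerkesulb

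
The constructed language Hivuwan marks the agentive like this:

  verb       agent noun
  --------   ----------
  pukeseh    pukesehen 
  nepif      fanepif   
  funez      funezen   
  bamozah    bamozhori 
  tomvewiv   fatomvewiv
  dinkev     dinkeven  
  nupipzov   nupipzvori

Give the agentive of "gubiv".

fagubiv

tomvewiv and dinkev both end in -v yet inflect differently (fatomvewiv, dinkeven), so the final letter is not what conditions the rule; the last vowel is.
"gubiv" has last vowel 'i'. The stems whose last vowel is 'i' (nepif → fanepif, tomvewiv → fatomvewiv) add the prefix fa-.
So gubiv → fagubiv.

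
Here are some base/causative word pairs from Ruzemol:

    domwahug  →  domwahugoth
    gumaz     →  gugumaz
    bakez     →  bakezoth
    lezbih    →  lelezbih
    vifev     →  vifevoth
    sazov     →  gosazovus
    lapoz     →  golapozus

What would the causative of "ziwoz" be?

gumaz and lapoz both end in -z yet inflect differently (gugumaz, golapozus), so the final letter is not what conditions the rule; the last vowel is.
"ziwoz" has last vowel 'o'. The stems whose last vowel is 'o' (sazov → gosazovus, lapoz → golapozus) add go- … -us around the stem.
So ziwoz → goziwozus.

goziwozus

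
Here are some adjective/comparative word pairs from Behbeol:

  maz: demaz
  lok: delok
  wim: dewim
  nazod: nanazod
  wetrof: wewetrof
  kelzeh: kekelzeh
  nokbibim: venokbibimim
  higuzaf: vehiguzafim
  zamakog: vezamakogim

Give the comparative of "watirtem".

"watirtem" has 3 vowels. The stems with 3 vowels (nokbibim → venokbibimim, higuzaf → vehiguzafim, zamakog → vezamakogim) add ve- … -im around the stem.
So watirtem → vewatirtemim.

vewatirtemim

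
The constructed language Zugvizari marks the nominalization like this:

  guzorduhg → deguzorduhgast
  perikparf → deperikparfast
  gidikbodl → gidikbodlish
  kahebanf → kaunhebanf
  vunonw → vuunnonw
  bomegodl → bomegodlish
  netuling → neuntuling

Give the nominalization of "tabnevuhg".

detabnevuhgast

kahebanf and perikparf both end in -f yet inflect differently (kaunhebanf, deperikparfast), so the final letter is not what conditions the rule; the second-to-last letter is.
"tabnevuhg" has second-to-last letter 'h'. The one such stem in the data (guzorduhg → deguzorduhgast) adds de- … -ast around the stem, so the same rule applies.
The other patterns: stems whose second-to-last letter is 'n' insert -un- after the first vowel; stems whose second-to-last letter is 'd' add -ish.
So tabnevuhg → detabnevuhgast.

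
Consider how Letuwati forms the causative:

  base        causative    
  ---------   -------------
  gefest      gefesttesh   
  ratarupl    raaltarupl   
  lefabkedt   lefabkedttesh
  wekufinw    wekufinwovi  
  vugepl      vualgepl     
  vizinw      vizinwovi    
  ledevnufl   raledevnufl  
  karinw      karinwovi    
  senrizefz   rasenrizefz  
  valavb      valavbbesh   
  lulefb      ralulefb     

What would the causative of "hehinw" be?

"hehinw" has second-to-last letter 'n'. The stems whose second-to-last letter is 'n' (karinw → karinwovi, vizinw → vizinwovi, wekufinw → wekufinwovi) add -ovi.
So hehinw → hehinwovi.

hehinwovi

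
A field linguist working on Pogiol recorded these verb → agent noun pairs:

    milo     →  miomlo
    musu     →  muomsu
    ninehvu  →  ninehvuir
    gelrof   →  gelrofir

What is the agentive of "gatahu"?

"gatahu" begins with g-. The one such stem in the data (gelrof → gelrofir) adds -ir, so the same rule applies.
The other pattern: stems beginning with m- insert -om- after the first vowel.
So gatahu → gatahuir.

gatahuir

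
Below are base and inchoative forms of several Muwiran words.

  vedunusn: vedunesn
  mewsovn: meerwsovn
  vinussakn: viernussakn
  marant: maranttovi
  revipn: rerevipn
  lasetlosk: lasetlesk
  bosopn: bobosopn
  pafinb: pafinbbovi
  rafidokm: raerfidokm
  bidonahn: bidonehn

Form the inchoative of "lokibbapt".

bidonahn and bosopn both end in -n yet inflect differently (bidonehn, bobosopn), so the final letter is not what conditions the rule; the second-to-last letter is.
"lokibbapt" has second-to-last letter 'p'. The stems whose second-to-last letter is 'p' (bosopn → bobosopn, revipn → rerevipn) repeat the first consonant+vowel as a prefix.
So lokibbapt → lolokibbapt.

lolokibbapt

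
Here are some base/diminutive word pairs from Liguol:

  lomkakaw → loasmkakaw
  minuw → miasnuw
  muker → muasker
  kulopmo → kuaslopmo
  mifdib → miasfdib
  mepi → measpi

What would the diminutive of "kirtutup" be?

kiasrtutup

Every pair shown (lomkakaw → loasmkakaw, minuw → miasnuw, muker → muasker, …) follows the same rule: insert -as- after the first vowel.
So kirtutup → kiasrtutup.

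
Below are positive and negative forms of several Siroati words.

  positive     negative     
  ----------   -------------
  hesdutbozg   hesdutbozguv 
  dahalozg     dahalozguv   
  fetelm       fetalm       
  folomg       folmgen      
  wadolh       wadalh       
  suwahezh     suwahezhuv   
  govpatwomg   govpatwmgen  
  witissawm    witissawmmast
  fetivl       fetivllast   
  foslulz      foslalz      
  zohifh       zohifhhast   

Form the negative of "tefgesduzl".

tefgesduzluv

"tefgesduzl" has second-to-last letter 'z'. The stems whose second-to-last letter is 'z' (hesdutbozg → hesdutbozguv, suwahezh → suwahezhuv, dahalozg → dahalozguv) add -uv.
So tefgesduzl → tefgesduzluv.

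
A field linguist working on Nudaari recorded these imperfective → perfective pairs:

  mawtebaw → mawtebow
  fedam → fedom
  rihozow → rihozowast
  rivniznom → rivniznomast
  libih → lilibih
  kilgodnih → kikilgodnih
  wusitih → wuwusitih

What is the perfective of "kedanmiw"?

mawtebaw and rihozow both end in -w yet inflect differently (mawtebow, rihozowast), so the final letter is not what conditions the rule; the last vowel is.
"kedanmiw" has last vowel 'i'. The stems whose last vowel is 'i' (libih → lilibih, kilgodnih → kikilgodnih, wusitih → wuwusitih) repeat the first consonant+vowel as a prefix.
So kedanmiw → kekedanmiw.

kekedanmiw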